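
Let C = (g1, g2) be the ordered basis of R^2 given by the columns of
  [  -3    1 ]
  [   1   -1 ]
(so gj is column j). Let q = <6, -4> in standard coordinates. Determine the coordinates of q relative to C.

<-1, 3>

[q]_C is the unique c with M c = q, where M has columns g1, g2.
System: -3c_1 + c_2 = 6, c_1 - c_2 = -4; solving gives c_1 = -1, c_2 = 3.
Check: -g1 + 3g2 = <6, -4>.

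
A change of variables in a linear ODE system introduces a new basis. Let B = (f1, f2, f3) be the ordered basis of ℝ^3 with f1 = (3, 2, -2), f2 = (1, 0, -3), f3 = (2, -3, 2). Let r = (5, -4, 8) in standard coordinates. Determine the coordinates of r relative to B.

[r]_B is the unique c with M c = r, where M has columns f1, ..., f3.
Row-reducing the augmented matrix [M | r] gives c = (1, -2, 2).
Check: f1 - 2f2 + 2f3 = (5, -4, 8).

(1, -2, 2)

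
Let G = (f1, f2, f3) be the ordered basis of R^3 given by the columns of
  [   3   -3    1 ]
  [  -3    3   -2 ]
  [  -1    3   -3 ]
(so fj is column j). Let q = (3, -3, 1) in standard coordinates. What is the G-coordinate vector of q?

(2, 1, 0)

We seek scalars with c_1 f1 + ... + c_3 f3 = q; equivalently solve M c = q where the columns of M are f1, ..., f3.
Solving this 3x3 system gives c = (2, 1, 0).
Check: 2f1 + f2 + 0·f3 = (3, -3, 1).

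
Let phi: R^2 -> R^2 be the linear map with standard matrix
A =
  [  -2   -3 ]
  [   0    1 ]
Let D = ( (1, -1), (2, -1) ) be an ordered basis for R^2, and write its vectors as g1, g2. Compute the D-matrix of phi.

[[1, 3], [0, -2]]

The j-th column of [phi]_D is [phi(gj)]_D.
phi(g1) = A g1 = (1, -1) = g1 + 0·g2, so column 1 is (1, 0).
Repeating for g2 and assembling the columns gives [[1, 3], [0, -2]].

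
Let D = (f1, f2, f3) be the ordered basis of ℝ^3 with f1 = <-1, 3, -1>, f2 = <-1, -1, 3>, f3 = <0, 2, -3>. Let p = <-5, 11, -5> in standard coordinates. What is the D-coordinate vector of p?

<2, 3, 4>

[p]_D is the unique c with M c = p, where M has columns f1, ..., f3.
Solving this 3x3 system gives c = (2, 3, 4).
Check: 2f1 + 3f2 + 4f3 = <-5, 11, -5>.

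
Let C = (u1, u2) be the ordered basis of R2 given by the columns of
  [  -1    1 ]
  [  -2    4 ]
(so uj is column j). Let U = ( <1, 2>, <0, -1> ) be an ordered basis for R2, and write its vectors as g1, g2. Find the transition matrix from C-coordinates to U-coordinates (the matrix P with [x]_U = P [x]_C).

Take x = uj: its C-coordinates are the j-th standard unit vector, so P e_j — column j of P — equals [uj]_U.
u1 = -g1 + 0·g2, giving column 1 = <-1, 0>; repeating for each j gives P = [[-1, 1], [0, -2]].

[[-1, 1], [0, -2]]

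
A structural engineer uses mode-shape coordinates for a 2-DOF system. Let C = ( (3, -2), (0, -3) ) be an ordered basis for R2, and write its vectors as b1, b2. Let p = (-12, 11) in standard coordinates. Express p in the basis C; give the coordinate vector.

(-4, -1)

We seek scalars with c_1 b1 + c_2 b2 = p; equivalently solve M c = p where the columns of M are b1, b2.
System: 3c_1 + 0c_2 = -12, -2c_1 - 3c_2 = 11; solving gives c_1 = -4, c_2 = -1.
Check: -4b1 - b2 = (-12, 11).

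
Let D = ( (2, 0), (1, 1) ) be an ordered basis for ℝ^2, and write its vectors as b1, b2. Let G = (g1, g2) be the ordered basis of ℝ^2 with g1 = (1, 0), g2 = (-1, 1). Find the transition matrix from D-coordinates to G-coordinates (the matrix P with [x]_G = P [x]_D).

Take x = bj: its D-coordinates are the j-th standard unit vector, so P e_j — column j of P — equals [bj]_G.
b1 = 2g1 + 0·g2, giving column 1 = (2, 0); repeating for each j gives P = [[2, 2], [0, 1]].

[[2, 2], [0, 1]]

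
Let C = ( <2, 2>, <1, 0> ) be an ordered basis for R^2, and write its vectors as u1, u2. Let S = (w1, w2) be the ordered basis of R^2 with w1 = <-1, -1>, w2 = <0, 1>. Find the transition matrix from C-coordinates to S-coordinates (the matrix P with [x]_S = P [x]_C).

Column j of P is [uj]_S, since P maps C-coordinates to S-coordinates.
Expressing u1 in S: u1 = -2w1 + 0·w2, so column 1 of P is <-2, 0>.
Doing the same for each uj gives P = [[-2, -1], [0, -1]].

[[-2, -1], [0, -1]]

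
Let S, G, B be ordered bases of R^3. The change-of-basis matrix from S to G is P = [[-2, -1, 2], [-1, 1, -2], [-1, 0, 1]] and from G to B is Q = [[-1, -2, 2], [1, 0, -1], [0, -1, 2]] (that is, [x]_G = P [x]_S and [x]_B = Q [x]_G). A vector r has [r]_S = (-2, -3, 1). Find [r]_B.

(3, 6, 9)

Apply P to get G-coordinates (9, -3, 3), then Q to get B-coordinates.
The result is [r]_B = (3, 6, 9).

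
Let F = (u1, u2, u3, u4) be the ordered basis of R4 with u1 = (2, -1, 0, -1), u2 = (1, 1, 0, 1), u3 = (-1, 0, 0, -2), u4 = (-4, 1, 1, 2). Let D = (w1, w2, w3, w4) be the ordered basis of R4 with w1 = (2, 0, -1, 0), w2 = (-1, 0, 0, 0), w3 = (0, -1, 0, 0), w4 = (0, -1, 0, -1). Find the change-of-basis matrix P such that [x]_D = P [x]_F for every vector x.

Let M have columns uj and N have columns wj. Then for every x, N [x]_D = x = M [x]_F, so P = N^(-1) M.
Since det N = 1, N^(-1) has integer entries; multiplying gives P = [[0, 0, 0, -1], [-2, -1, 1, 2], [0, 0, -2, 1], [1, -1, 2, -2]].

[[0, 0, 0, -1], [-2, -1, 1, 2], [0, 0, -2, 1], [1, -1, 2, -2]]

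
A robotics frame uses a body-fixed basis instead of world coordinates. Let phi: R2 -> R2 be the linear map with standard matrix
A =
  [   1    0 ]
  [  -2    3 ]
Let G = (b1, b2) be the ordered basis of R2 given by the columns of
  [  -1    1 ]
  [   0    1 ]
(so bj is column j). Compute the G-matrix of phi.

Let P have columns b1, b2. Then [phi]_G = P^(-1) A P.
Here det P = -1, so P^(-1) is integer; computing A P first and then P^(-1)(A P) gives [[3, 0], [2, 1]].

[[3, 0], [2, 1]]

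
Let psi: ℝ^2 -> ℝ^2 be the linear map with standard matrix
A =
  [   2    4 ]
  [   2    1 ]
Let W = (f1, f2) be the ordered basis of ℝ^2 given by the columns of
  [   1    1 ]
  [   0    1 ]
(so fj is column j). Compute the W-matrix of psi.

[[0, 3], [2, 3]]

The j-th column of [psi]_W is [psi(fj)]_W.
psi(f1) = A f1 = [2, 2] = 0·f1 + 2f2, so column 1 is [0, 2].
Repeating for f2 and assembling the columns gives [[0, 3], [2, 3]].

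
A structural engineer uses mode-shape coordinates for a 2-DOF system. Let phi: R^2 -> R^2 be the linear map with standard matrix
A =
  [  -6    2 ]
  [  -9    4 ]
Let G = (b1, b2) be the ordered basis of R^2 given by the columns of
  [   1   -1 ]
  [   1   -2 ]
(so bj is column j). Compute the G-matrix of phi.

[[-3, 3], [1, 1]]

The j-th column of [phi]_G is [phi(bj)]_G.
phi(b1) = A b1 = <-4, -5> = -3b1 + b2, so column 1 is <-3, 1>.
Repeating for b2 and assembling the columns gives [[-3, 3], [1, 1]].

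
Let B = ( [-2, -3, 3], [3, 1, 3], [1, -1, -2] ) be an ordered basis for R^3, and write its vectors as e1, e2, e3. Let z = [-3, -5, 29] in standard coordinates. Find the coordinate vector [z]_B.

[z]_B is the unique c with M c = z, where M has columns e1, ..., e3.
Gaussian elimination on [M | z] yields c = (4, 3, -4).
Check: 4e1 + 3e2 - 4e3 = [-3, -5, 29].

[4, 3, -4]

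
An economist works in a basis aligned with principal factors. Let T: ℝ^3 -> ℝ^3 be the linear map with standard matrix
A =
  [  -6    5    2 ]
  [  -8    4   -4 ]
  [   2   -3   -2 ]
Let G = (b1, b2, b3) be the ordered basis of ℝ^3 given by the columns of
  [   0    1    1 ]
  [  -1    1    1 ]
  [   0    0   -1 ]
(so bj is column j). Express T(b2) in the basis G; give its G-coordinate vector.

Column 2 of [T]_G is the G-coordinate vector of T(b2).
In standard coordinates T(b2) = A b2 = <-1, -4, -1>.
Converting to G: <-1, -4, -1> = 3b1 - 2b2 + b3, so the coordinate vector is <3, -2, 1>.

<3, -2, 1>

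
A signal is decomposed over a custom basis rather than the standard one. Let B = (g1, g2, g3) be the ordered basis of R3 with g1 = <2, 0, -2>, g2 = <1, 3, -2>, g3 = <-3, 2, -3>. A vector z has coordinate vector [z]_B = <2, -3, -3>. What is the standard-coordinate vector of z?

By definition z = 2g1 - 3g2 - 3g3.
Summing componentwise gives <10, -15, 11>.

<10, -15, 11>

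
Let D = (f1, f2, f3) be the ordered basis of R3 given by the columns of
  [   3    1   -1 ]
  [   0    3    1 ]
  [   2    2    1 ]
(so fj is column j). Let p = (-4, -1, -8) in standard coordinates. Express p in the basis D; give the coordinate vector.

[p]_D is the unique c with M c = p, where M has columns f1, ..., f3.
Gaussian elimination on [M | p] yields c = (-3, 1, -4).
Check: -3f1 + f2 - 4f3 = (-4, -1, -8).

(-3, 1, -4)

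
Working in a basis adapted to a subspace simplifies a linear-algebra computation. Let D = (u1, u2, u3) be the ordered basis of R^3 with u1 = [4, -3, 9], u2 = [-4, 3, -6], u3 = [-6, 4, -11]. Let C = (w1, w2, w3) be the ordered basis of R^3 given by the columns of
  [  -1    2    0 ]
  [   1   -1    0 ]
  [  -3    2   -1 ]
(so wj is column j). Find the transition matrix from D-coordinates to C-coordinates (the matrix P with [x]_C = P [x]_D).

Column j of P is [uj]_C, since P maps D-coordinates to C-coordinates.
Expressing u1 in C: u1 = -2w1 + w2 - w3, so column 1 of P is [-2, 1, -1].
Doing the same for each uj gives P = [[-2, 2, 2], [1, -1, -2], [-1, -2, 1]].

[[-2, 2, 2], [1, -1, -2], [-1, -2, 1]]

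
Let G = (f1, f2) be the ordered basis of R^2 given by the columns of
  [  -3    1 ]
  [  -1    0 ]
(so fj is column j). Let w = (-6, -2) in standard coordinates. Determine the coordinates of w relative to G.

We seek scalars with c_1 f1 + c_2 f2 = w; equivalently solve M c = w where the columns of M are f1, f2.
System: -3c_1 + c_2 = -6, -c_1 + 0c_2 = -2; solving gives c_1 = 2, c_2 = 0.
Check: 2f1 + 0·f2 = (-6, -2).

(2, 0)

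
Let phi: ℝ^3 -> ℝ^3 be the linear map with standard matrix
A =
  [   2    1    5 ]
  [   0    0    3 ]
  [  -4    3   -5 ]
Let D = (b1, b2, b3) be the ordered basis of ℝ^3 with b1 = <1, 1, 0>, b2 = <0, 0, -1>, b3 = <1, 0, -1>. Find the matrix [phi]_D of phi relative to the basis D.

The j-th column of [phi]_D is [phi(bj)]_D.
phi(b1) = A b1 = <3, 0, -1> = 0·b1 - 2b2 + 3b3, so column 1 is <0, -2, 3>.
Repeating for b2, b3 and assembling the columns gives [[0, -3, -3], [-2, -3, -1], [3, -2, 0]].

[[0, -3, -3], [-2, -3, -1], [3, -2, 0]]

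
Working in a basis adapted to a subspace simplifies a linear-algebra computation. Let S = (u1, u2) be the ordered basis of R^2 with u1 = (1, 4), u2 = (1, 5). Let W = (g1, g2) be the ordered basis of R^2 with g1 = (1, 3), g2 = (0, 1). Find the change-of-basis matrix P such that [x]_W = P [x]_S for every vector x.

Column j of P is [uj]_W, since P maps S-coordinates to W-coordinates.
Expressing u1 in W: u1 = g1 + g2, so column 1 of P is (1, 1).
Doing the same for each uj gives P = [[1, 1], [1, 2]].

[[1, 1], [1, 2]]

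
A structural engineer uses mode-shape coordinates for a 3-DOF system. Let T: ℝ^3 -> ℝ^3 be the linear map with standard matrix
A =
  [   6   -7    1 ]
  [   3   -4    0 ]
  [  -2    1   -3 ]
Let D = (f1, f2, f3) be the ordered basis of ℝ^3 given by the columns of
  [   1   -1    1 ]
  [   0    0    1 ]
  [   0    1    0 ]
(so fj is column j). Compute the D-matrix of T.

With P the matrix whose columns are f1, ..., f3, [T]_D = P^(-1) A P.
Column by column: T(f1) = A f1 = <6, 3, -2>; its D-coordinates <1, -2, 3> give column 1.
Continuing for each basis vector yields [T]_D = [[1, -3, -1], [-2, -1, -1], [3, -3, -1]].

[[1, -3, -1], [-2, -1, -1], [3, -3, -1]]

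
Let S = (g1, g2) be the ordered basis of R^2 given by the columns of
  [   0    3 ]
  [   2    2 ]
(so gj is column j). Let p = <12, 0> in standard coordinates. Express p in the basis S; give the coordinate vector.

Write p = c_1 g1 + c_2 g2 and solve for the c_i.
System: 0c_1 + 3c_2 = 12, 2c_1 + 2c_2 = 0; solving gives c_1 = -4, c_2 = 4.
Check: -4g1 + 4g2 = <12, 0>.

<-4, 4>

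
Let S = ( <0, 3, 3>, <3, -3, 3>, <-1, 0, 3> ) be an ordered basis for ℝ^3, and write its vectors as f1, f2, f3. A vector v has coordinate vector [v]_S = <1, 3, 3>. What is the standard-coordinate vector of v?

By definition v = f1 + 3f2 + 3f3.
Summing componentwise gives <6, -6, 21>.

<6, -6, 21>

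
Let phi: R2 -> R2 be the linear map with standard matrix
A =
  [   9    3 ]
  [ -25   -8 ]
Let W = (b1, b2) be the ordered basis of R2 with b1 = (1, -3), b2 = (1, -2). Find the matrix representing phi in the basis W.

The j-th column of [phi]_W is [phi(bj)]_W.
phi(b1) = A b1 = (0, -1) = b1 - b2, so column 1 is (1, -1).
Repeating for b2 and assembling the columns gives [[1, 3], [-1, 0]].

[[1, 3], [-1, 0]]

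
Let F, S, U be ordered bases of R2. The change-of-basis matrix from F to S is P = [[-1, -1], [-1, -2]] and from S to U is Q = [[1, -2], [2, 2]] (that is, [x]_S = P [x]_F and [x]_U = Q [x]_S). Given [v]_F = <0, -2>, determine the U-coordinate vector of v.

<-6, 12>

Composing the changes, [v]_U = Q P [v]_F.
Q P = [[1, 3], [-4, -6]]; applying this to <0, -2> gives <-6, 12>.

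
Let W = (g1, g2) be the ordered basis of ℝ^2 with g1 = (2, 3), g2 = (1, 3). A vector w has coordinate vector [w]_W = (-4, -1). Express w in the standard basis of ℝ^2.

(-9, -15)

w = M [w]_W, where M has columns g1, g2.
Carrying out the matrix-vector product, w = (-9, -15).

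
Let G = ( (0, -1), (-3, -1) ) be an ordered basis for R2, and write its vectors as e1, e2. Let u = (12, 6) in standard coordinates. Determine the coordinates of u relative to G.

We seek scalars with c_1 e1 + c_2 e2 = u; equivalently solve M c = u where the columns of M are e1, e2.
System: 0c_1 - 3c_2 = 12, -c_1 - c_2 = 6; solving gives c_1 = -2, c_2 = -4.
Check: -2e1 - 4e2 = (12, 6).

(-2, -4)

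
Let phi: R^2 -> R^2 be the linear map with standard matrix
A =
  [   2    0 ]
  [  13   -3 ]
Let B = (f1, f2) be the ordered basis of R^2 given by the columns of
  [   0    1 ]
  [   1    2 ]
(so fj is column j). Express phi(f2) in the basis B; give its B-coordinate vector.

Column 2 of [phi]_B is the B-coordinate vector of phi(f2).
In standard coordinates phi(f2) = A f2 = [2, 7].
Converting to B: [2, 7] = 3f1 + 2f2, so the coordinate vector is [3, 2].

[3, 2]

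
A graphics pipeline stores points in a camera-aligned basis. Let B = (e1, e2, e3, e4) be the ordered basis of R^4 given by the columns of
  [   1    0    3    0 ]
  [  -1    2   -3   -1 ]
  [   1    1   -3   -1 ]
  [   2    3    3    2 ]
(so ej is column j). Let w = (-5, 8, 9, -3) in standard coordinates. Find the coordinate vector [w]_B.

(1, 1, -2, -1)

We seek scalars with c_1 e1 + ... + c_4 e4 = w; equivalently solve M c = w where the columns of M are e1, ..., e4.
Row-reducing the augmented matrix [M | w] gives c = (1, 1, -2, -1).
Check: e1 + e2 - 2e3 - e4 = (-5, 8, 9, -3).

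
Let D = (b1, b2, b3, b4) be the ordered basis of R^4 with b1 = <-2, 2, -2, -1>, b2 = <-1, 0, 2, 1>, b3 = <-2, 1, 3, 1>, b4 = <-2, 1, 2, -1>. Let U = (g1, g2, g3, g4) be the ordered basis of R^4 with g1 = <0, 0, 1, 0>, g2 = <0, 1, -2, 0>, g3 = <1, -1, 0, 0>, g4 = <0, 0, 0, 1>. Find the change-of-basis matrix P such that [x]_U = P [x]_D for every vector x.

Let M have columns bj and N have columns gj. Then for every x, N [x]_U = x = M [x]_D, so P = N^(-1) M.
Since det N = -1, N^(-1) has integer entries; multiplying gives P = [[-2, 0, 1, 0], [0, -1, -1, -1], [-2, -1, -2, -2], [-1, 1, 1, -1]].

[[-2, 0, 1, 0], [0, -1, -1, -1], [-2, -1, -2, -2], [-1, 1, 1, -1]]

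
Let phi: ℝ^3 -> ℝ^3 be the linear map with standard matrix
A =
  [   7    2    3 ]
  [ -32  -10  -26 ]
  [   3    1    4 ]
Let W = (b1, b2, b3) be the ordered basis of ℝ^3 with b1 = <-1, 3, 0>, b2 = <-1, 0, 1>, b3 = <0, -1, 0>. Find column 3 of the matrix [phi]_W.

<3, -1, -1>

Compute phi(b3) = A b3 = <-2, 10, -1> in standard coordinates.
Then write this in W-coordinates: solve for y in y_1 b1 + ... + y_3 b3 = <-2, 10, -1>.
This gives y = <3, -1, -1>, which is column 3 of [phi]_W.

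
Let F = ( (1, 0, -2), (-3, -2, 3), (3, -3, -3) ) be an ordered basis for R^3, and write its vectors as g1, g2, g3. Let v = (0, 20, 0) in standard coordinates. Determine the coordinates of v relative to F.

We seek scalars with c_1 g1 + ... + c_3 g3 = v; equivalently solve M c = v where the columns of M are g1, ..., g3.
Row-reducing the augmented matrix [M | v] gives c = (0, -4, -4).
Check: 0·g1 - 4g2 - 4g3 = (0, 20, 0).

(0, -4, -4)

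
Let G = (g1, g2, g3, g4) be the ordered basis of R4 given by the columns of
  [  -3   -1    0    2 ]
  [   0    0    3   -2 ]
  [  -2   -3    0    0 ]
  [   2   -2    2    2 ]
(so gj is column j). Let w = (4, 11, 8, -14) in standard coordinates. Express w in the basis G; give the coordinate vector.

(-4, 0, 1, -4)

[w]_G is the unique c with M c = w, where M has columns g1, ..., g4.
Gaussian elimination on [M | w] yields c = (-4, 0, 1, -4).
Check: -4g1 + 0·g2 + g3 - 4g4 = (4, 11, 8, -14).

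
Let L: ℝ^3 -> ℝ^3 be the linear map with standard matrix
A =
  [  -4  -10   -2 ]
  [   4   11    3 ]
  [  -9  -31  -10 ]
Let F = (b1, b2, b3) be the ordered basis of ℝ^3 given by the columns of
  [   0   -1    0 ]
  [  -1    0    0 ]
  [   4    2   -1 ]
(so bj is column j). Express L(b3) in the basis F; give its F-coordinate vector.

Column 3 of [L]_F is the F-coordinate vector of L(b3).
In standard coordinates L(b3) = A b3 = <2, -3, 10>.
Converting to F: <2, -3, 10> = 3b1 - 2b2 - 2b3, so the coordinate vector is <3, -2, -2>.

<3, -2, -2>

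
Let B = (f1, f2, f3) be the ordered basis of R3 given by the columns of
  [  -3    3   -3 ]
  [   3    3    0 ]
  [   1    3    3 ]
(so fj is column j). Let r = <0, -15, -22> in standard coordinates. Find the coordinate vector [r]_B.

<-1, -4, -3>

Write r = c_1 f1 + ... + c_3 f3 and solve for the c_i.
Solving this 3x3 system gives c = (-1, -4, -3).
Check: -f1 - 4f2 - 3f3 = <0, -15, -22>.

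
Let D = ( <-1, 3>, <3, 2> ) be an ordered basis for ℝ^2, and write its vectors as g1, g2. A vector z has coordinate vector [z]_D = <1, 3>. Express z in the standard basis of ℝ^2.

z = M [z]_D, where M has columns g1, g2.
Carrying out the matrix-vector product, z = <8, 9>.

<8, 9>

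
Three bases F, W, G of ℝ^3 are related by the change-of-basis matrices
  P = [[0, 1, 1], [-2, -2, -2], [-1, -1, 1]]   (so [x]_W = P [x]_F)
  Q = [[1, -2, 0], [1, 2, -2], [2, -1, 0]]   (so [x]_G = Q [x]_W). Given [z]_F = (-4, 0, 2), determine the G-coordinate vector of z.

(-6, -2, 0)

Apply P to get W-coordinates (2, 4, 6), then Q to get G-coordinates.
The result is [z]_G = (-6, -2, 0).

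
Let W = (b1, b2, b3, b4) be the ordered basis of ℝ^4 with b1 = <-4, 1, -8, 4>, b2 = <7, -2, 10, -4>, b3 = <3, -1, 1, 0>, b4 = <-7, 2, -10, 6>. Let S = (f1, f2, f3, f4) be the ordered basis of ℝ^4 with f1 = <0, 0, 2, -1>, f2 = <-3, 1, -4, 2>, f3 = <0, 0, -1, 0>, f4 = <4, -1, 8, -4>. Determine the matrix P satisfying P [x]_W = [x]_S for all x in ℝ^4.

[[0, -2, -2, 0], [0, -1, -1, 1], [0, -2, -1, -2], [-1, 1, 0, -1]]

Let M have columns bj and N have columns fj. Then for every x, N [x]_S = x = M [x]_W, so P = N^(-1) M.
Since det N = -1, N^(-1) has integer entries; multiplying gives P = [[0, -2, -2, 0], [0, -1, -1, 1], [0, -2, -1, -2], [-1, 1, 0, -1]].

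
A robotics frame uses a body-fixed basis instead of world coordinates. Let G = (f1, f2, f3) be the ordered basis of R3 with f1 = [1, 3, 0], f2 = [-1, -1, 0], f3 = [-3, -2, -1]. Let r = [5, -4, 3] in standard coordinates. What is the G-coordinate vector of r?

Write r = c_1 f1 + ... + c_3 f3 and solve for the c_i.
Solving this 3x3 system gives c = (-3, 1, -3).
Check: -3f1 + f2 - 3f3 = [5, -4, 3].

[-3, 1, -3]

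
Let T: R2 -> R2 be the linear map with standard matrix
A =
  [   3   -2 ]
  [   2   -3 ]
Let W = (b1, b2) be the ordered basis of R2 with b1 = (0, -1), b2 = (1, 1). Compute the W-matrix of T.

With P the matrix whose columns are b1, b2, [T]_W = P^(-1) A P.
Column by column: T(b1) = A b1 = (2, 3); its W-coordinates (-1, 2) give column 1.
Continuing for each basis vector yields [T]_W = [[-1, 2], [2, 1]].

[[-1, 2], [2, 1]]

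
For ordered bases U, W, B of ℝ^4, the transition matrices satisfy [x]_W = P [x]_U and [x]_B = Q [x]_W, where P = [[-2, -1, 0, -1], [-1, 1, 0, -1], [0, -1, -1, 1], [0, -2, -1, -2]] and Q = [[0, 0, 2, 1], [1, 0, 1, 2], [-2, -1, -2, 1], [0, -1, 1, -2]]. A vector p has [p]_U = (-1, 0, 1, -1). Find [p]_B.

(-3, 3, -3, -6)

Composing the changes, [p]_B = Q P [p]_U.
Q P = [[0, -4, -3, 0], [-2, -6, -3, -4], [5, 1, 1, -1], [1, 2, 1, 6]]; applying this to (-1, 0, 1, -1) gives (-3, 3, -3, -6).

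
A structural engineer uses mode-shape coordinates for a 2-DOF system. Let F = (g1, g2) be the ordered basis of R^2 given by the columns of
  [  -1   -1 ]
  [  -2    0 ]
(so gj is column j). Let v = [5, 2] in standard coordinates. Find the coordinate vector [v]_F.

[-1, -4]

[v]_F is the unique c with M c = v, where M has columns g1, g2.
System: -c_1 - c_2 = 5, -2c_1 + 0c_2 = 2; solving gives c_1 = -1, c_2 = -4.
Check: -g1 - 4g2 = [5, 2].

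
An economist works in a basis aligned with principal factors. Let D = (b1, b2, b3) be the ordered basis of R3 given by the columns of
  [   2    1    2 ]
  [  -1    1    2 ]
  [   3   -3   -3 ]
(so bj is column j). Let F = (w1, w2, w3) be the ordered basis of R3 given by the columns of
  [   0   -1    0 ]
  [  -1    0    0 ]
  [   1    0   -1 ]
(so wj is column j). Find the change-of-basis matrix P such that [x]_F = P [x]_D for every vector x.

Take x = bj: its D-coordinates are the j-th standard unit vector, so P e_j — column j of P — equals [bj]_F.
b1 = w1 - 2w2 - 2w3, giving column 1 = [1, -2, -2]; repeating for each j gives P = [[1, -1, -2], [-2, -1, -2], [-2, 2, 1]].

[[1, -1, -2], [-2, -1, -2], [-2, 2, 1]]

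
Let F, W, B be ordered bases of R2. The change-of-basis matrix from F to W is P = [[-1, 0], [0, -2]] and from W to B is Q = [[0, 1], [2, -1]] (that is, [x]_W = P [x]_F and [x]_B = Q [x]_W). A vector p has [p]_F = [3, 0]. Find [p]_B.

First [p]_W = P [p]_F = [-3, 0].
Then [p]_B = Q [p]_W = [0, -6].

[0, -6]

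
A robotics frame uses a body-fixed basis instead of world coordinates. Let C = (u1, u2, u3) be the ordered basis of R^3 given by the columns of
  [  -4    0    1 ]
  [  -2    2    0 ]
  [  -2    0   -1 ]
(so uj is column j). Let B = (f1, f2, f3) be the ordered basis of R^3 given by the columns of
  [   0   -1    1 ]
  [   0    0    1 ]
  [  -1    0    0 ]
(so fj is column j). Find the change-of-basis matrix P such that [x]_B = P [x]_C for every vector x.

[[2, 0, 1], [2, 2, -1], [-2, 2, 0]]

Column j of P is [uj]_B, since P maps C-coordinates to B-coordinates.
Expressing u1 in B: u1 = 2f1 + 2f2 - 2f3, so column 1 of P is <2, 2, -2>.
Doing the same for each uj gives P = [[2, 0, 1], [2, 2, -1], [-2, 2, 0]].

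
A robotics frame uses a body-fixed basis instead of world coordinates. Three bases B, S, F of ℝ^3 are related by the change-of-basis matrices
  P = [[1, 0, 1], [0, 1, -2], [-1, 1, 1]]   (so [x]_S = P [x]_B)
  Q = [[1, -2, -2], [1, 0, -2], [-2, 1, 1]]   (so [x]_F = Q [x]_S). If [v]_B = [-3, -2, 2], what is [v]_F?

[5, -7, -1]

First [v]_S = P [v]_B = [-1, -6, 3].
Then [v]_F = Q [v]_S = [5, -7, -1].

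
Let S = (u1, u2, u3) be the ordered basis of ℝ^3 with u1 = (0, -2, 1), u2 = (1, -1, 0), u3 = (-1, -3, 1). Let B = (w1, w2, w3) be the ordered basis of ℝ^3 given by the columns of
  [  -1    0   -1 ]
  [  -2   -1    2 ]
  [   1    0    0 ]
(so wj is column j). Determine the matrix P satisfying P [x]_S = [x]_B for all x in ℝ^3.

Column j of P is [uj]_B, since P maps S-coordinates to B-coordinates.
Expressing u1 in B: u1 = w1 - 2w2 - w3, so column 1 of P is (1, -2, -1).
Doing the same for each uj gives P = [[1, 0, 1], [-2, -1, 1], [-1, -1, 0]].

[[1, 0, 1], [-2, -1, 1], [-1, -1, 0]]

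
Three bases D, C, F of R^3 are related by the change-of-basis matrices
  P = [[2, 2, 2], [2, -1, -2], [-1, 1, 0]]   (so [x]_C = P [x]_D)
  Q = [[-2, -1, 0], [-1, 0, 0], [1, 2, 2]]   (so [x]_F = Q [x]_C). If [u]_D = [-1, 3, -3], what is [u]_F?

[3, 2, 8]

Apply P to get C-coordinates [-2, 1, 4], then Q to get F-coordinates.
The result is [u]_F = [3, 2, 8].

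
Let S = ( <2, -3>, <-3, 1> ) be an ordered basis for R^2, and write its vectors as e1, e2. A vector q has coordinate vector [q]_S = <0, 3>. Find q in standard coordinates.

<-9, 3>

q = M [q]_S, where M has columns e1, e2.
Carrying out the matrix-vector product, q = <-9, 3>.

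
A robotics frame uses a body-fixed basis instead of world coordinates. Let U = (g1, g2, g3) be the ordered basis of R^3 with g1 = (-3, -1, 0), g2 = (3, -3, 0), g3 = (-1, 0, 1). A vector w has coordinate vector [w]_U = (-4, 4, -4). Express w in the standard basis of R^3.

(28, -8, -4)

The coordinates say w = -4g1 + 4g2 - 4g3; adding the scaled basis vectors gives (28, -8, -4).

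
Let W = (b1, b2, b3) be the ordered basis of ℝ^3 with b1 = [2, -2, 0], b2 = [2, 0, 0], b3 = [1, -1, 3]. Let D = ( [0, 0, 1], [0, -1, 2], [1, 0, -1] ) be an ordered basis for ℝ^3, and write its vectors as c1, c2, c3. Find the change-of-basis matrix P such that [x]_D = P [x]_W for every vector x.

Take x = bj: its W-coordinates are the j-th standard unit vector, so P e_j — column j of P — equals [bj]_D.
b1 = -2c1 + 2c2 + 2c3, giving column 1 = [-2, 2, 2]; repeating for each j gives P = [[-2, 2, 2], [2, 0, 1], [2, 2, 1]].

[[-2, 2, 2], [2, 0, 1], [2, 2, 1]]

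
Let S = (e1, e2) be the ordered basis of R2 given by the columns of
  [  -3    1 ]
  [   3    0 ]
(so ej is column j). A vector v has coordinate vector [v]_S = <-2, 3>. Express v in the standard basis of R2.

By definition v = -2e1 + 3e2.
Summing componentwise gives <9, -6>.

<9, -6>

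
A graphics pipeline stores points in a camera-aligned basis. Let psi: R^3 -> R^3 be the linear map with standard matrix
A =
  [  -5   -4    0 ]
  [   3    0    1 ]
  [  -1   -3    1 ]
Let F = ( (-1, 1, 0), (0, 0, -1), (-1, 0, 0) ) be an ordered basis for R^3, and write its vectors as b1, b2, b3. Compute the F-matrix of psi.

[[-3, -1, -3], [2, 1, -1], [2, 1, -2]]

Let P have columns b1, ..., b3. Then [psi]_F = P^(-1) A P.
Here det P = 1, so P^(-1) is integer; computing A P first and then P^(-1)(A P) gives [[-3, -1, -3], [2, 1, -1], [2, 1, -2]].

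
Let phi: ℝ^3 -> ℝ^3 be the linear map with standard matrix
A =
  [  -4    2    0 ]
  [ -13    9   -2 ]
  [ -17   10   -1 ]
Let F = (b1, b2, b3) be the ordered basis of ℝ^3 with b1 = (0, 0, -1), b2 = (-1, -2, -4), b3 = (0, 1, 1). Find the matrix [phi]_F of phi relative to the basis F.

The j-th column of [phi]_F is [phi(bj)]_F.
phi(b1) = A b1 = (0, 2, 1) = b1 + 0·b2 + 2b3, so column 1 is (1, 0, 2).
Repeating for b2, b3 and assembling the columns gives [[1, 2, 2], [0, 0, -2], [2, 3, 3]].

[[1, 2, 2], [0, 0, -2], [2, 3, 3]]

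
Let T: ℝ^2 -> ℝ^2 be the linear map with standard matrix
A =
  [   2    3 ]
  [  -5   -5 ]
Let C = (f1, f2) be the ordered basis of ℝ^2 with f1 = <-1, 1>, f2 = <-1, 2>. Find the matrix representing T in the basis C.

[[-2, -3], [1, -1]]

Let P have columns f1, f2. Then [T]_C = P^(-1) A P.
Here det P = -1, so P^(-1) is integer; computing A P first and then P^(-1)(A P) gives [[-2, -3], [1, -1]].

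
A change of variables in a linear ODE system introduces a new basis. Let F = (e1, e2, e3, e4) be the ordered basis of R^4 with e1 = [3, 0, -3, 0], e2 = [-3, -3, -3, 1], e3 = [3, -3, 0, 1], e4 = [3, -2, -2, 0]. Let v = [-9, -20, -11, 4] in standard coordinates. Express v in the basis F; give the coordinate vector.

Write v = c_1 e1 + ... + c_4 e4 and solve for the c_i.
Solving this 4x4 system gives c = (-3, 4, 0, 4).
Check: -3e1 + 4e2 + 0·e3 + 4e4 = [-9, -20, -11, 4].

[-3, 4, 0, 4]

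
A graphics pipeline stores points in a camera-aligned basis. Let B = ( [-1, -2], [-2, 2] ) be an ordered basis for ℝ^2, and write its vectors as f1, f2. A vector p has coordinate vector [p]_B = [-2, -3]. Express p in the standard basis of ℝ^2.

[8, -2]

The coordinates say p = -2f1 - 3f2; adding the scaled basis vectors gives [8, -2].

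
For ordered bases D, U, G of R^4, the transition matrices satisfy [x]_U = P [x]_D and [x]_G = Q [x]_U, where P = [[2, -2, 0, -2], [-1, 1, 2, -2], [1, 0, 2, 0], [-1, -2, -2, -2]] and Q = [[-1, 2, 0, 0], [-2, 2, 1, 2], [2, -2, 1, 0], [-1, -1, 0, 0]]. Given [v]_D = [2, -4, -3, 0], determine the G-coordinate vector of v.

[-36, -28, 44, 0]

Composing the changes, [v]_G = Q P [v]_D.
Q P = [[-4, 4, 4, -2], [-7, 2, 2, -4], [7, -6, -2, 0], [-1, 1, -2, 4]]; applying this to [2, -4, -3, 0] gives [-36, -28, 44, 0].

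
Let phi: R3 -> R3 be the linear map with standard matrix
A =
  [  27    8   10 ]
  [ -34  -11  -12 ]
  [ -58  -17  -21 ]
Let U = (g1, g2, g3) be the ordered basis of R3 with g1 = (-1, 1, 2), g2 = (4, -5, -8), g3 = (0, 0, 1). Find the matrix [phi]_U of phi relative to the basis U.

The j-th column of [phi]_U is [phi(gj)]_U.
phi(g1) = A g1 = (1, -1, -1) = -g1 + 0·g2 + g3, so column 1 is (-1, 0, 1).
Repeating for g2, g3 and assembling the columns gives [[-1, 0, -2], [0, -3, 2], [1, -3, -1]].

[[-1, 0, -2], [0, -3, 2], [1, -3, -1]]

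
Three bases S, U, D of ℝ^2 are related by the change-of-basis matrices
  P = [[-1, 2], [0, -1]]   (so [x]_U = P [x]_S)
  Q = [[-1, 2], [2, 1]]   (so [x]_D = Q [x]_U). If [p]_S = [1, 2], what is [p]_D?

[-7, 4]

Apply P to get U-coordinates [3, -2], then Q to get D-coordinates.
The result is [p]_D = [-7, 4].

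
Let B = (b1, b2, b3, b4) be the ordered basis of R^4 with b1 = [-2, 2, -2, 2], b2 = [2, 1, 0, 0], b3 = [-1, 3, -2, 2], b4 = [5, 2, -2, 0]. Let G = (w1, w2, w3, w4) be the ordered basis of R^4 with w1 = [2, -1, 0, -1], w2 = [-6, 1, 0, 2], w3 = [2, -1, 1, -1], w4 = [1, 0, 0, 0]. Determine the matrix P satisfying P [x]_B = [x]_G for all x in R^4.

[[0, -2, -2, -2], [0, -1, -1, -2], [-2, 0, -2, -2], [2, 0, 1, 1]]

Take x = bj: its B-coordinates are the j-th standard unit vector, so P e_j — column j of P — equals [bj]_G.
b1 = 0·w1 + 0·w2 - 2w3 + 2w4, giving column 1 = [0, 0, -2, 2]; repeating for each j gives P = [[0, -2, -2, -2], [0, -1, -1, -2], [-2, 0, -2, -2], [2, 0, 1, 1]].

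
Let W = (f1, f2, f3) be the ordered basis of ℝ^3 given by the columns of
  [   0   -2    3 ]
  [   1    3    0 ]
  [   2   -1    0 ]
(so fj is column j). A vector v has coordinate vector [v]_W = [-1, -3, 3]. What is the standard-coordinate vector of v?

[15, -10, 1]

By definition v = -f1 - 3f2 + 3f3.
Summing componentwise gives [15, -10, 1].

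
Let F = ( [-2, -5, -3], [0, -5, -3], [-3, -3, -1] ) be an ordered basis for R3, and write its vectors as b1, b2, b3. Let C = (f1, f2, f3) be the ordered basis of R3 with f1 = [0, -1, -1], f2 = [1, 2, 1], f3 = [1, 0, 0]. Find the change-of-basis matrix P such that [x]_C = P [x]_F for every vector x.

Take x = bj: its F-coordinates are the j-th standard unit vector, so P e_j — column j of P — equals [bj]_C.
b1 = f1 - 2f2 + 0·f3, giving column 1 = [1, -2, 0]; repeating for each j gives P = [[1, 1, -1], [-2, -2, -2], [0, 2, -1]].

[[1, 1, -1], [-2, -2, -2], [0, 2, -1]]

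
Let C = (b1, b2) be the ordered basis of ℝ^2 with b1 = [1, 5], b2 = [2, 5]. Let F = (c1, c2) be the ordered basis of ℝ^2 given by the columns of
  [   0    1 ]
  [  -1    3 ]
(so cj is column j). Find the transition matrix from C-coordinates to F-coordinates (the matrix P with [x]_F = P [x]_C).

Take x = bj: its C-coordinates are the j-th standard unit vector, so P e_j — column j of P — equals [bj]_F.
b1 = -2c1 + c2, giving column 1 = [-2, 1]; repeating for each j gives P = [[-2, 1], [1, 2]].

[[-2, 1], [1, 2]]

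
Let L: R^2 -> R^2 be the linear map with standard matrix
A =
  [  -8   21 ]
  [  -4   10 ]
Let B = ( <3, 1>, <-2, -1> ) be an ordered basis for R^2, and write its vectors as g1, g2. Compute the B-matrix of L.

The j-th column of [L]_B is [L(gj)]_B.
L(g1) = A g1 = <-3, -2> = g1 + 3g2, so column 1 is <1, 3>.
Repeating for g2 and assembling the columns gives [[1, -1], [3, 1]].

[[1, -1], [3, 1]]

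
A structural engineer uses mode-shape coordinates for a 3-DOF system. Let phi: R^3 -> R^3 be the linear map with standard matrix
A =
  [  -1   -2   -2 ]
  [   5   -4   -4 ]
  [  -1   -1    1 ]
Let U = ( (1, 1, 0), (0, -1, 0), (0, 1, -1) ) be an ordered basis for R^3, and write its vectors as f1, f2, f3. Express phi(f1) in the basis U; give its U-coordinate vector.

(-3, -2, 2)

Compute phi(f1) = A f1 = (-3, 1, -2) in standard coordinates.
Then write this in U-coordinates: solve for y in y_1 f1 + ... + y_3 f3 = (-3, 1, -2).
This gives y = (-3, -2, 2), which is column 1 of [phi]_U.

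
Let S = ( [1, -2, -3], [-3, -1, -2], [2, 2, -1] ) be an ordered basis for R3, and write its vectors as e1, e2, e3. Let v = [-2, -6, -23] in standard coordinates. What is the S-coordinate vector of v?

We seek scalars with c_1 e1 + ... + c_3 e3 = v; equivalently solve M c = v where the columns of M are e1, ..., e3.
Gaussian elimination on [M | v] yields c = (4, 4, 3).
Check: 4e1 + 4e2 + 3e3 = [-2, -6, -23].

[4, 4, 3]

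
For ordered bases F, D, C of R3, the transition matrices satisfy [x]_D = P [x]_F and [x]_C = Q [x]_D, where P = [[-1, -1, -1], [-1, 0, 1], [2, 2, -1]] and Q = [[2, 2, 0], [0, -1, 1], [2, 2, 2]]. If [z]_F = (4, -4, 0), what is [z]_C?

(-8, 4, -8)

Composing the changes, [z]_C = Q P [z]_F.
Q P = [[-4, -2, 0], [3, 2, -2], [0, 2, -2]]; applying this to (4, -4, 0) gives (-8, 4, -8).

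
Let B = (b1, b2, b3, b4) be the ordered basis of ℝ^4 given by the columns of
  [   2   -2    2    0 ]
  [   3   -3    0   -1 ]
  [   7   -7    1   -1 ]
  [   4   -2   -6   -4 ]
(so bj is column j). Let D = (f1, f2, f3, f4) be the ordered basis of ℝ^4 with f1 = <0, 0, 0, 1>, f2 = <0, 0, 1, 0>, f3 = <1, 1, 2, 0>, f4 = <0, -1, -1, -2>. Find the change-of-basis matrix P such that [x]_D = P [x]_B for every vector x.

Column j of P is [bj]_D, since P maps B-coordinates to D-coordinates.
Expressing b1 in D: b1 = 2f1 + 2f2 + 2f3 - f4, so column 1 of P is <2, 2, 2, -1>.
Doing the same for each bj gives P = [[2, 0, -2, -2], [2, -2, -1, 0], [2, -2, 2, 0], [-1, 1, 2, 1]].

[[2, 0, -2, -2], [2, -2, -1, 0], [2, -2, 2, 0], [-1, 1, 2, 1]]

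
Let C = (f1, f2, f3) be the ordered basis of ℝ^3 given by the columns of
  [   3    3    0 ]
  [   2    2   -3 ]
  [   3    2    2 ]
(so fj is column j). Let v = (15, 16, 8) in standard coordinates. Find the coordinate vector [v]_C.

[v]_C is the unique c with M c = v, where M has columns f1, ..., f3.
Solving this 3x3 system gives c = (2, 3, -2).
Check: 2f1 + 3f2 - 2f3 = (15, 16, 8).

(2, 3, -2)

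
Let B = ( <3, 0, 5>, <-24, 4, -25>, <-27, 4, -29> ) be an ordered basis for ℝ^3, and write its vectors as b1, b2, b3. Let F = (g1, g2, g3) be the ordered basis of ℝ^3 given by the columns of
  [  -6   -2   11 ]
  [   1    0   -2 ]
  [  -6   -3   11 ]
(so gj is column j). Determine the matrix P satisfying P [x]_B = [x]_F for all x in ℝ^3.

[[2, 0, 2], [-2, 1, 2], [1, -2, -1]]

Take x = bj: its B-coordinates are the j-th standard unit vector, so P e_j — column j of P — equals [bj]_F.
b1 = 2g1 - 2g2 + g3, giving column 1 = <2, -2, 1>; repeating for each j gives P = [[2, 0, 2], [-2, 1, 2], [1, -2, -1]].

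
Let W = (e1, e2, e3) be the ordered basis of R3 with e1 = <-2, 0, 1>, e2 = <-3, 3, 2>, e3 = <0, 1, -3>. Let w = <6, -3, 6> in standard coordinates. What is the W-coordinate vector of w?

Write w = c_1 e1 + ... + c_3 e3 and solve for the c_i.
Row-reducing the augmented matrix [M | w] gives c = (-3, 0, -3).
Check: -3e1 + 0·e2 - 3e3 = <6, -3, 6>.

<-3, 0, -3>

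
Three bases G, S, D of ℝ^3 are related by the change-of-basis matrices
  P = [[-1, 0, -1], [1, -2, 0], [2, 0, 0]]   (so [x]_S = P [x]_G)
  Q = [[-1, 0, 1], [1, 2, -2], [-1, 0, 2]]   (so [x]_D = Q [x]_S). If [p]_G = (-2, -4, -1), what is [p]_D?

First [p]_S = P [p]_G = (3, 6, -4).
Then [p]_D = Q [p]_S = (-7, 23, -11).

(-7, 23, -11)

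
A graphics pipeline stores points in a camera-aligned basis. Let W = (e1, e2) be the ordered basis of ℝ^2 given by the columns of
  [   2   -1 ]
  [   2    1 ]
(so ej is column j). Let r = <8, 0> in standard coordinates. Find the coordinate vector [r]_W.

<2, -4>

We seek scalars with c_1 e1 + c_2 e2 = r; equivalently solve M c = r where the columns of M are e1, e2.
System: 2c_1 - c_2 = 8, 2c_1 + c_2 = 0; solving gives c_1 = 2, c_2 = -4.
Check: 2e1 - 4e2 = <8, 0>.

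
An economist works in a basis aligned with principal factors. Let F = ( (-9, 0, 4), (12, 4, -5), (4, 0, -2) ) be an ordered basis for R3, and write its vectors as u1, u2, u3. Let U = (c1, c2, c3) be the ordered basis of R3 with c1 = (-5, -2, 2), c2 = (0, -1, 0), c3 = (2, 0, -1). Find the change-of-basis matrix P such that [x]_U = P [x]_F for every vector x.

Take x = uj: its F-coordinates are the j-th standard unit vector, so P e_j — column j of P — equals [uj]_U.
u1 = c1 - 2c2 - 2c3, giving column 1 = (1, -2, -2); repeating for each j gives P = [[1, -2, 0], [-2, 0, 0], [-2, 1, 2]].

[[1, -2, 0], [-2, 0, 0], [-2, 1, 2]]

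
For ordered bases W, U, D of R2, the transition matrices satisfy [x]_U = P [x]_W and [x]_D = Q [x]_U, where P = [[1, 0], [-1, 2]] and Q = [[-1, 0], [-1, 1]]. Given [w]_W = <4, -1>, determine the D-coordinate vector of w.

Composing the changes, [w]_D = Q P [w]_W.
Q P = [[-1, 0], [-2, 2]]; applying this to <4, -1> gives <-4, -10>.

<-4, -10>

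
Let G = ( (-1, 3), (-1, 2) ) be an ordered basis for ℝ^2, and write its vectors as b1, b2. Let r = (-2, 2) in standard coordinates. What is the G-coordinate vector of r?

(-2, 4)

Write r = c_1 b1 + c_2 b2 and solve for the c_i.
System: -c_1 - c_2 = -2, 3c_1 + 2c_2 = 2; solving gives c_1 = -2, c_2 = 4.
Check: -2b1 + 4b2 = (-2, 2).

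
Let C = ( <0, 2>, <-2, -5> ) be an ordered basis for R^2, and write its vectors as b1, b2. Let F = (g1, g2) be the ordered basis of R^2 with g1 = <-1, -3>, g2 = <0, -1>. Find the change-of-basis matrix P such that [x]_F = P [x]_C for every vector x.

Take x = bj: its C-coordinates are the j-th standard unit vector, so P e_j — column j of P — equals [bj]_F.
b1 = 0·g1 - 2g2, giving column 1 = <0, -2>; repeating for each j gives P = [[0, 2], [-2, -1]].

[[0, 2], [-2, -1]]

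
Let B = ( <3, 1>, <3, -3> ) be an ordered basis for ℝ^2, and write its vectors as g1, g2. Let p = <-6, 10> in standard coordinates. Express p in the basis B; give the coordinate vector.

[p]_B is the unique c with M c = p, where M has columns g1, g2.
System: 3c_1 + 3c_2 = -6, c_1 - 3c_2 = 10; solving gives c_1 = 1, c_2 = -3.
Check: g1 - 3g2 = <-6, 10>.

<1, -3>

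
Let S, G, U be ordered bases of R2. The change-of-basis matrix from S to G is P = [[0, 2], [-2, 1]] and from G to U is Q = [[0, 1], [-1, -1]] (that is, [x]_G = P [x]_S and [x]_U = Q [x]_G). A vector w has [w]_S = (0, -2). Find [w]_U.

(-2, 6)

Apply P to get G-coordinates (-4, -2), then Q to get U-coordinates.
The result is [w]_U = (-2, 6).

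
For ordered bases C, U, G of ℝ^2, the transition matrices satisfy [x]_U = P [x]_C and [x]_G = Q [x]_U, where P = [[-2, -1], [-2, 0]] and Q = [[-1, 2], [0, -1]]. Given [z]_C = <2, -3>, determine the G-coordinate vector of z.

Apply P to get U-coordinates <-1, -4>, then Q to get G-coordinates.
The result is [z]_G = <-7, 4>.

<-7, 4>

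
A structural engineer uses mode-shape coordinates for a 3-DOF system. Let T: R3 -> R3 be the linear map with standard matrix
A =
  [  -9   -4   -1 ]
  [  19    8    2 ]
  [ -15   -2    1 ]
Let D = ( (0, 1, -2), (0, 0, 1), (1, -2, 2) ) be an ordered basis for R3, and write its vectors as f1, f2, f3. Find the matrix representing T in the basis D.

With P the matrix whose columns are f1, ..., f3, [T]_D = P^(-1) A P.
Column by column: T(f1) = A f1 = (-2, 4, -4); its D-coordinates (0, 0, -2) give column 1.
Continuing for each basis vector yields [T]_D = [[0, 0, 1], [0, 3, -1], [-2, -1, -3]].

[[0, 0, 1], [0, 3, -1], [-2, -1, -3]]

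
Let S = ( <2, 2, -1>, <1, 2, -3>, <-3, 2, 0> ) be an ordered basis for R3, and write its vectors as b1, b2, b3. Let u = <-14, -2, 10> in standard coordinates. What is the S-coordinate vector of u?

Write u = c_1 b1 + ... + c_3 b3 and solve for the c_i.
Solving this 3x3 system gives c = (-1, -3, 3).
Check: -b1 - 3b2 + 3b3 = <-14, -2, 10>.

<-1, -3, 3>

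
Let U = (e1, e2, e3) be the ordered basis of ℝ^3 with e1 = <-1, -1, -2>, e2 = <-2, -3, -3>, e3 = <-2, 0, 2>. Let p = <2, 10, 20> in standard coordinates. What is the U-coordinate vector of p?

<-4, -2, 3>

[p]_U is the unique c with M c = p, where M has columns e1, ..., e3.
Row-reducing the augmented matrix [M | p] gives c = (-4, -2, 3).
Check: -4e1 - 2e2 + 3e3 = <2, 10, 20>.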